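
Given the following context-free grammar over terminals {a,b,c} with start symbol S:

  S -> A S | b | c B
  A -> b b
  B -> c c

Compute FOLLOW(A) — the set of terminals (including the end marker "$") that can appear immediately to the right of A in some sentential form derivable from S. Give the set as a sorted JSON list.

FIRST iteration:
[1]
  A via A→b b: +{b}
  B via B→c c: +{c}
  S via S→A S: +{b}
  S via S→c B: +{c}
  FIRST(S)={b,c}  FIRST(A)={b}  FIRST(B)={c}
[2] (stable)
  FIRST(S)={b,c}  FIRST(A)={b}  FIRST(B)={c}

FOLLOW iteration:
seed FOLLOW(S) with $
iter 1:
  S→A S: FOLLOW(A) ⊇ FIRST(S) = {b,c}; new: +{b,c}
  S→c B: FOLLOW(B) ⊇ FOLLOW(S) ⊇ {$}; new: +{$}
  S: {$}  A: {b,c}  B: {$}
iter 2: — fixpoint
  S: {$}  A: {b,c}  B: {$}

FOLLOW(A) = ["b", "c"]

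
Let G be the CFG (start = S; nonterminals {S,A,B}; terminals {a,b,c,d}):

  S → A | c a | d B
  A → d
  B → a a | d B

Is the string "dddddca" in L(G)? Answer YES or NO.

Convert to CNF:
  S -> T1 B | T2 T0 | d
  A -> d
  B -> T0 T0 | T1 B
  T0 -> a
  T1 -> d
  T2 -> c

CYK fill:
  cell(0,0) d: {A,S,T1}  orig:{A,S}
  cell(1,1) d: {A,S,T1}  orig:{A,S}
  cell(2,2) d: {A,S,T1}  orig:{A,S}
  cell(3,3) d: {A,S,T1}  orig:{A,S}
  cell(4,4) d: {A,S,T1}  orig:{A,S}
  cell(5,5) c: {T2}  orig:{}
  cell(6,6) a: {T0}  orig:{}
  cell(0,1) dd: ∅
  cell(1,2) dd: ∅
  cell(2,3) dd: ∅
  cell(3,4) dd: ∅
  cell(4,5) dc: ∅
  cell(5,6) ca: {S}
  cell(0,2) ddd: ∅
  cell(1,3) ddd: ∅
  cell(2,4) ddd: ∅
  cell(3,5) ddc: ∅
  cell(4,6) dca: ∅
  cell(0,3) dddd: ∅
  cell(1,4) dddd: ∅
  cell(2,5) dddc: ∅
  cell(3,6) ddca: ∅
  cell(0,4) ddddd: ∅
  cell(1,5) ddddc: ∅
  cell(2,6) dddca: ∅
  cell(0,5) dddddc: ∅
  cell(1,6) ddddca: ∅
  cell(0,6) dddddca: ∅

S ∉ T[0,6] ⇒ NO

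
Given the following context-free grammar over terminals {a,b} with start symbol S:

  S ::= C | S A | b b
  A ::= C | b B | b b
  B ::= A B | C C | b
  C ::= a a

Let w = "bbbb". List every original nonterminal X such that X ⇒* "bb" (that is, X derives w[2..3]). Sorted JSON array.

Convert to CNF:
  S -> S A | T0 T0 | T1 T1
  A -> T0 T0 | T1 B | T1 T1
  B -> A B | C C | b
  C -> T0 T0
  T0 -> a
  T1 -> b

CYK fill — only the sub-triangle for w[2..3]:
  cell(2,2) b: {B,T1}  orig:{B}
  cell(3,3) b: {B,T1}  orig:{B}
  cell(2,3) bb: {A,S}

Original NTs in T[2,3] deriving "bb": ["A", "S"]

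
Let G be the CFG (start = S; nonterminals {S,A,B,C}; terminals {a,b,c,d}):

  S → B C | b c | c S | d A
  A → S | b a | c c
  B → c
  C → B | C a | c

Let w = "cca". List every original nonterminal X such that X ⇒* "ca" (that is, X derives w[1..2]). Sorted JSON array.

Convert to CNF:
  S -> B C | T0 T2 | T2 S | T3 A
  A -> B C | T0 T1 | T0 T2 | T2 S | T2 T2 | T3 A
  B -> c
  C -> C T1 | c
  T0 -> b
  T1 -> a
  T2 -> c
  T3 -> d

Fill CYK table bottom-up (cells [i..j] with 1 ≤ i ≤ j ≤ 2 only):
  T[1,1] 'c' = {B,C,T2}  orig:{B,C}
  T[2,2] 'a' = {T1}  orig:{}
  T[1,2] 'ca' = {C}

Original NTs in T[1,2] deriving "ca": ["C"]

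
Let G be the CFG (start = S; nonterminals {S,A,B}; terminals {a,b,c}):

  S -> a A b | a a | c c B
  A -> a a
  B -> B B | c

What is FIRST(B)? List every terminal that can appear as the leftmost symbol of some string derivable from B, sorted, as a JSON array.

FIRST iteration:
iter 1:
  A via A→a a: +{a}
  B via B→c: +{c}
  S via S→a A b: +{a}
  S via S→c c B: +{c}
  FIRST(S)={a,c}  FIRST(A)={a}  FIRST(B)={c}
iter 2: (no change)
  FIRST(S)={a,c}  FIRST(A)={a}  FIRST(B)={c}

FIRST(B) = ["c"]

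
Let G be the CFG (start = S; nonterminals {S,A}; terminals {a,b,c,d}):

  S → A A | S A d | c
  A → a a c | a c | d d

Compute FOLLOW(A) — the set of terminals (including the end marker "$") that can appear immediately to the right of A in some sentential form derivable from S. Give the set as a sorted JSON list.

FIRST iteration:
round 1:
  A via A→a a c: +{a}
  A via A→d d: +{d}
  S via S→A A: +{a,d}
  S via S→c: +{c}
  S: {a,c,d}  A: {a,d}
round 2: — fixpoint
  S: {a,c,d}  A: {a,d}

FOLLOW iteration:
seed FOLLOW(S) with $
[1]
  S→A A: FOLLOW(A) ⊇ FIRST(A) = {a,d}; new: +{a,d}
  S→A A: FOLLOW(A) ⊇ FOLLOW(S) ⊇ {$}; new: +{$}
  S→S A d: FOLLOW(S) ⊇ FIRST(A) = {a,d}; new: +{a,d}
  FOLLOW(S)={$,a,d}  FOLLOW(A)={$,a,d}
[2] (stable)
  FOLLOW(S)={$,a,d}  FOLLOW(A)={$,a,d}

FOLLOW(A) = ["$", "a", "d"]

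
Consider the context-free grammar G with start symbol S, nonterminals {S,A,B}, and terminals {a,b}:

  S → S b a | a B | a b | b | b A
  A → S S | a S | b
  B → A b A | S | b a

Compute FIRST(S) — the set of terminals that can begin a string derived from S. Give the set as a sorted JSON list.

Compute FIRST by fixpoint:
round 1:
  A via A→a S: +{a}
  A via A→b: +{b}
  B via B→A b A: +{a,b}
  S via S→a B: +{a}
  S via S→b: +{b}
  FIRST(S)={a,b}  FIRST(A)={a,b}  FIRST(B)={a,b}
round 2: — fixpoint
  FIRST(S)={a,b}  FIRST(A)={a,b}  FIRST(B)={a,b}

FIRST(S) = ["a", "b"]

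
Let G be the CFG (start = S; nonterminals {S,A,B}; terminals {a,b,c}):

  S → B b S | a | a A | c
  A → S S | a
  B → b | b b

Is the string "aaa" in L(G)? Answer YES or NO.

CNF form of G:
  S -> B X2 | T1 A | a | c
  A -> S S | a
  B -> T0 T0 | b
  T0 -> b
  T1 -> a
  X2 -> T0 S

CYK table (by increasing span):
  [0..0]={A,S,T1}  "a"  orig:{A,S}
  [1..1]={A,S,T1}  "a"  orig:{A,S}
  [2..2]={A,S,T1}  "a"  orig:{A,S}
  [0..1]={A,S}  "aa"
  [1..2]={A,S}  "aa"
  [0..2]={A,S}  "aaa"

S ∈ T[0,2] ⇒ YES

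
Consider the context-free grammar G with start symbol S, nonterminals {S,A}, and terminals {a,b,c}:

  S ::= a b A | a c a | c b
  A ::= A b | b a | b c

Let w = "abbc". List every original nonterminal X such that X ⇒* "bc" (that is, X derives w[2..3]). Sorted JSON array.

Convert to CNF:
  S -> T1 X3 | T1 X4 | T2 T0
  A -> A T0 | T0 T1 | T0 T2
  T0 -> b
  T1 -> a
  T2 -> c
  X3 -> T0 A
  X4 -> T2 T1

Fill CYK table bottom-up — only the sub-triangle for w[2..3]:
  T[2,2] 'b' = {T0}  orig:{}
  T[3,3] 'c' = {T2}  orig:{}
  T[2,3] 'bc' = {A}

Original NTs in T[2,3] deriving "bc": ["A"]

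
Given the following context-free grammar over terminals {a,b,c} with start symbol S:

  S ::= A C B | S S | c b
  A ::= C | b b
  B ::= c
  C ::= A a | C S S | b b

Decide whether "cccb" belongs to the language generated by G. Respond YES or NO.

Convert to CNF:
  S -> A X5 | S S | T2 T1
  A -> A T0 | C X3 | T1 T1
  B -> c
  C -> A T0 | C X4 | T1 T1
  T0 -> a
  T1 -> b
  T2 -> c
  X3 -> S S
  X4 -> S S
  X5 -> C B

CYK table (by increasing span):
  T[0,0] 'c' = {B,T2}  orig:{B}
  T[1,1] 'c' = {B,T2}  orig:{B}
  T[2,2] 'c' = {B,T2}  orig:{B}
  T[3,3] 'b' = {T1}  orig:{}
  T[0,1] 'cc' = ∅
  T[1,2] 'cc' = ∅
  T[2,3] 'cb' = {S}
  T[0,2] 'ccc' = ∅
  T[1,3] 'ccb' = ∅
  T[0,3] 'cccb' = ∅

S ∉ T[0,3] ⇒ NO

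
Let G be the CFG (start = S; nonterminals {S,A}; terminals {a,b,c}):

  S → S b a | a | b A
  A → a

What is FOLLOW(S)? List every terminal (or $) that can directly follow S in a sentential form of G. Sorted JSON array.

Compute FIRST by fixpoint:
pass 1:
  A via A→a: +{a}
  S via S→a: +{a}
  S via S→b A: +{b}
  FIRST[S]={a,b}  FIRST[A]={a}
pass 2: (no change)
  FIRST[S]={a,b}  FIRST[A]={a}

FOLLOW iteration:
seed FOLLOW(S) with $
iter 1:
  S→S b a: FOLLOW(S) ⊇ FIRST(b) = {b}; new: +{b}
  S→b A: FOLLOW(A) ⊇ FOLLOW(S) ⊇ {$,b}; new: +{$,b}
  FOLLOW(S)={$,b}  FOLLOW(A)={$,b}
iter 2: (no change)
  FOLLOW(S)={$,b}  FOLLOW(A)={$,b}

FOLLOW(S) = ["$", "b"]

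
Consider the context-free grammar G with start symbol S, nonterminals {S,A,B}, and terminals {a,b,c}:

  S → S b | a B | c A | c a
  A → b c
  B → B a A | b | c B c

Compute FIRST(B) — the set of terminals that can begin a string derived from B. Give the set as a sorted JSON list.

FIRST sets, iterate to fixpoint:
pass 1:
  A via A→b c: +{b}
  B via B→b: +{b}
  B via B→c B c: +{c}
  S via S→a B: +{a}
  S via S→c A: +{c}
  FIRST(S)={a,c}  FIRST(A)={b}  FIRST(B)={b,c}
pass 2: (no change)
  FIRST(S)={a,c}  FIRST(A)={b}  FIRST(B)={b,c}

FIRST(B) = ["b", "c"]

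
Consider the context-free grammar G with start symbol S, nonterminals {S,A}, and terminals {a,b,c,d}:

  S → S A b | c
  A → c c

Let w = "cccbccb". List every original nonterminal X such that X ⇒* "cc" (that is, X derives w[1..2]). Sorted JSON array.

CNF form of G:
  S -> S X2 | c
  A -> T0 T0
  T0 -> c
  T1 -> b
  X2 -> A T1

CYK fill (cells [i..j] with 1 ≤ i ≤ j ≤ 2 only):
  cell(1,1) c: {S,T0}  orig:{S}
  cell(2,2) c: {S,T0}  orig:{S}
  cell(1,2) cc: {A}

Original NTs in T[1,2] deriving "cc": ["A"]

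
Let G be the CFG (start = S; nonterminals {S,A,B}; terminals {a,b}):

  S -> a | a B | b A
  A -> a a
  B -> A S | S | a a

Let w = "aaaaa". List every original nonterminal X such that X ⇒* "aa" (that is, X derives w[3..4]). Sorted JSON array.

CNF form of G:
  S -> T0 B | T1 A | a
  A -> T0 T0
  B -> A S | T0 B | T0 T0 | T1 A | a
  T0 -> a
  T1 -> b

Fill CYK table bottom-up (cells [i..j] with 3 ≤ i ≤ j ≤ 4 only):
  cell(3,3) a: {B,S,T0}  orig:{B,S}
  cell(4,4) a: {B,S,T0}  orig:{B,S}
  cell(3,4) aa: {A,B,S}

Original NTs in T[3,4] deriving "aa": ["A", "B", "S"]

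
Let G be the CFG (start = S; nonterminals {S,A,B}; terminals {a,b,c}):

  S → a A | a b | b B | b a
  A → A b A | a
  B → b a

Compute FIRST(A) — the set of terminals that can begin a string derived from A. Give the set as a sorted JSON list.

Compute FIRST by fixpoint:
iter 1:
  A via A→a: +{a}
  B via B→b a: +{b}
  S via S→a A: +{a}
  S via S→b B: +{b}
  FIRST[S]={a,b}  FIRST[A]={a}  FIRST[B]={b}
iter 2: (no change)
  FIRST[S]={a,b}  FIRST[A]={a}  FIRST[B]={b}

FIRST(A) = ["a"]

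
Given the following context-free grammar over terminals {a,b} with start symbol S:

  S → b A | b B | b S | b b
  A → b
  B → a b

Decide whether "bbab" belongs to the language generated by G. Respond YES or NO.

Convert to CNF:
  S -> T1 A | T1 B | T1 S | T1 T1
  A -> b
  B -> T0 T1
  T0 -> a
  T1 -> b

Fill CYK table bottom-up:
  [0..0]={A,T1}  "b"  orig:{A}
  [1..1]={A,T1}  "b"  orig:{A}
  [2..2]={T0}  "a"  orig:{}
  [3..3]={A,T1}  "b"  orig:{A}
  [0..1]={S}  "bb"
  [1..2]=∅  "ba"
  [2..3]={B}  "ab"
  [0..2]=∅  "bba"
  [1..3]={S}  "bab"
  [0..3]={S}  "bbab"

S ∈ T[0,3] ⇒ YES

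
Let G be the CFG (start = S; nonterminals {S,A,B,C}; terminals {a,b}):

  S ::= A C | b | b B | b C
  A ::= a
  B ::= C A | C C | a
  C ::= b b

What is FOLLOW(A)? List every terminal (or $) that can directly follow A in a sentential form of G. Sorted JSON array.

FIRST iteration:
round 1:
  A via A→a: +{a}
  B via B→a: +{a}
  C via C→b b: +{b}
  S via S→A C: +{a}
  S via S→b: +{b}
  FIRST(S)={a,b}  FIRST(A)={a}  FIRST(B)={a}  FIRST(C)={b}
round 2:
  B via B→C A: +{b}
  FIRST(S)={a,b}  FIRST(A)={a}  FIRST(B)={a,b}  FIRST(C)={b}
round 3: (stable)
  FIRST(S)={a,b}  FIRST(A)={a}  FIRST(B)={a,b}  FIRST(C)={b}

FOLLOW iteration:
FOLLOW(S) := {$}
iter 1:
  B→C A: FOLLOW(C) ⊇ FIRST(A) = {a}; new: +{a}
  B→C C: FOLLOW(C) ⊇ FIRST(C) = {b}; new: +{b}
  S→A C: FOLLOW(A) ⊇ FIRST(C) = {b}; new: +{b}
  S→A C: FOLLOW(C) ⊇ FOLLOW(S) ⊇ {$}; new: +{$}
  S→b B: FOLLOW(B) ⊇ FOLLOW(S) ⊇ {$}; new: +{$}
  FOLLOW[S]={$}  FOLLOW[A]={b}  FOLLOW[B]={$}  FOLLOW[C]={$,a,b}
iter 2:
  B→C A: FOLLOW(A) ⊇ FOLLOW(B) ⊇ {$}; new: +{$}
  FOLLOW[S]={$}  FOLLOW[A]={$,b}  FOLLOW[B]={$}  FOLLOW[C]={$,a,b}
iter 3: (no change)
  FOLLOW[S]={$}  FOLLOW[A]={$,b}  FOLLOW[B]={$}  FOLLOW[C]={$,a,b}

FOLLOW(A) = ["$", "b"]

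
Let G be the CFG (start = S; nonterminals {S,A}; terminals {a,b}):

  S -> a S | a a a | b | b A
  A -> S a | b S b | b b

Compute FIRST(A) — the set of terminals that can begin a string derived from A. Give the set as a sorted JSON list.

FIRST sets, iterate to fixpoint:
[1]
  A via A→b S b: +{b}
  S via S→a S: +{a}
  S via S→b: +{b}
  S: {a,b}  A: {b}
[2]
  A via A→S a: +{a}
  S: {a,b}  A: {a,b}
[3] (stable)
  S: {a,b}  A: {a,b}

FIRST(A) = ["a", "b"]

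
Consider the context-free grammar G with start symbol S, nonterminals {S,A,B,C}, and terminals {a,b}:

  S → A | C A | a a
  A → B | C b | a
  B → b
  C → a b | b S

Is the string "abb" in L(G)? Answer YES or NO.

CNF form of G:
  S -> C A | C T0 | T1 T1 | a | b
  A -> C T0 | a | b
  B -> b
  C -> T0 S | T1 T0
  T0 -> b
  T1 -> a

CYK table (by increasing span):
  cell(0,0) a: {A,S,T1}  orig:{A,S}
  cell(1,1) b: {A,B,S,T0}  orig:{A,B,S}
  cell(2,2) b: {A,B,S,T0}  orig:{A,B,S}
  cell(0,1) ab: {C}
  cell(1,2) bb: {C}
  cell(0,2) abb: {A,S}

S ∈ T[0,2] ⇒ YES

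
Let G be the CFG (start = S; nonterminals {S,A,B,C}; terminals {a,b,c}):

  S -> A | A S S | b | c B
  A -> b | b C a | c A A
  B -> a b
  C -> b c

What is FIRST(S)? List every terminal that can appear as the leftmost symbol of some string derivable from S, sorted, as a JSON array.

FIRST sets, iterate to fixpoint:
[1]
  A via A→b: +{b}
  A via A→c A A: +{c}
  B via B→a b: +{a}
  C via C→b c: +{b}
  S via S→A: +{b,c}
  FIRST[S]={b,c}  FIRST[A]={b,c}  FIRST[B]={a}  FIRST[C]={b}
[2] (no change)
  FIRST[S]={b,c}  FIRST[A]={b,c}  FIRST[B]={a}  FIRST[C]={b}

FIRST(S) = ["b", "c"]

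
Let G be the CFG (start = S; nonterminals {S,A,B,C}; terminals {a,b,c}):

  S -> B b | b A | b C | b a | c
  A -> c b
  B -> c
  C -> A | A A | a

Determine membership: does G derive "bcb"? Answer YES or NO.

Convert to CNF:
  S -> B T1 | T1 A | T1 C | T1 T2 | c
  A -> T0 T1
  B -> c
  C -> A A | T0 T1 | a
  T0 -> c
  T1 -> b
  T2 -> a

Fill CYK table bottom-up:
  T[0,0] 'b' = {T1}  orig:{}
  T[1,1] 'c' = {B,S,T0}  orig:{B,S}
  T[2,2] 'b' = {T1}  orig:{}
  T[0,1] 'bc' = ∅
  T[1,2] 'cb' = {A,C,S}
  T[0,2] 'bcb' = {S}

S ∈ T[0,2] ⇒ YES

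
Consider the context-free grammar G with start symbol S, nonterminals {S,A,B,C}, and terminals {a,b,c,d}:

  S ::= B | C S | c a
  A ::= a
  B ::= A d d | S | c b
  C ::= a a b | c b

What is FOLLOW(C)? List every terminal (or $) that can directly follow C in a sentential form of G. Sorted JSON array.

Compute FIRST by fixpoint:
[1]
  A via A→a: +{a}
  B via B→A d d: +{a}
  B via B→c b: +{c}
  C via C→a a b: +{a}
  C via C→c b: +{c}
  S via S→B: +{a,c}
  FIRST(S)={a,c}  FIRST(A)={a}  FIRST(B)={a,c}  FIRST(C)={a,c}
[2] — fixpoint
  FIRST(S)={a,c}  FIRST(A)={a}  FIRST(B)={a,c}  FIRST(C)={a,c}

FOLLOW sets:
FOLLOW(S) := {$}
[1]
  B→A d d: FOLLOW(A) ⊇ FIRST(d) = {d}; new: +{d}
  S→B: FOLLOW(B) ⊇ FOLLOW(S) ⊇ {$}; new: +{$}
  S→C S: FOLLOW(C) ⊇ FIRST(S) = {a,c}; new: +{a,c}
  FOLLOW(S)={$}  FOLLOW(A)={d}  FOLLOW(B)={$}  FOLLOW(C)={a,c}
[2] — fixpoint
  FOLLOW(S)={$}  FOLLOW(A)={d}  FOLLOW(B)={$}  FOLLOW(C)={a,c}

FOLLOW(C) = ["a", "c"]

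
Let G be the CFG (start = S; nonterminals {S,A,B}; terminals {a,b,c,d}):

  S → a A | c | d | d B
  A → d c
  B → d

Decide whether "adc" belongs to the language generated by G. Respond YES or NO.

Convert to CNF:
  S -> T0 B | T2 A | c | d
  A -> T0 T1
  B -> d
  T0 -> d
  T1 -> c
  T2 -> a

CYK table (by increasing span):
  cell(0,0) a: {T2}  orig:{}
  cell(1,1) d: {B,S,T0}  orig:{B,S}
  cell(2,2) c: {S,T1}  orig:{S}
  cell(0,1) ad: ∅
  cell(1,2) dc: {A}
  cell(0,2) adc: {S}

S ∈ T[0,2] ⇒ YES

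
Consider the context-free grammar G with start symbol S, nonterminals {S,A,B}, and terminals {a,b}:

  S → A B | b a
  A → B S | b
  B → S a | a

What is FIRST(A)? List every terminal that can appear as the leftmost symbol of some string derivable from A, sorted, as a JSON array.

FIRST sets, iterate to fixpoint:
[1]
  A via A→b: +{b}
  B via B→a: +{a}
  S via S→A B: +{b}
  FIRST[S]={b}  FIRST[A]={b}  FIRST[B]={a}
[2]
  A via A→B S: +{a}
  B via B→S a: +{b}
  S via S→A B: +{a}
  FIRST[S]={a,b}  FIRST[A]={a,b}  FIRST[B]={a,b}
[3] (no change)
  FIRST[S]={a,b}  FIRST[A]={a,b}  FIRST[B]={a,b}

FIRST(A) = ["a", "b"]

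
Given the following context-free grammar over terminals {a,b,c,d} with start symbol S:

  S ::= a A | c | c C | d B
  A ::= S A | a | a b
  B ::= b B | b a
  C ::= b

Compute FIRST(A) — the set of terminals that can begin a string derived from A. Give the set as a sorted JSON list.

FIRST iteration:
[1]
  A via A→a: +{a}
  B via B→b B: +{b}
  C via C→b: +{b}
  S via S→a A: +{a}
  S via S→c: +{c}
  S via S→d B: +{d}
  S: {a,c,d}  A: {a}  B: {b}  C: {b}
[2]
  A via A→S A: +{c,d}
  S: {a,c,d}  A: {a,c,d}  B: {b}  C: {b}
[3] (no change)
  S: {a,c,d}  A: {a,c,d}  B: {b}  C: {b}

FIRST(A) = ["a", "c", "d"]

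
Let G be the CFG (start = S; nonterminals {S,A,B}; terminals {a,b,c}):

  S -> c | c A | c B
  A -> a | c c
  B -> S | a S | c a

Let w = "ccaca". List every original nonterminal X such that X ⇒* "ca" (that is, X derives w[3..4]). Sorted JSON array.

Convert to CNF:
  S -> T0 A | T0 B | c
  A -> T0 T0 | a
  B -> T0 A | T0 B | T0 T1 | T1 S | c
  T0 -> c
  T1 -> a

CYK table (by increasing span) (cells [i..j] with 3 ≤ i ≤ j ≤ 4 only):
  T[3,3] 'c' = {B,S,T0}  orig:{B,S}
  T[4,4] 'a' = {A,T1}  orig:{A}
  T[3,4] 'ca' = {B,S}

Original NTs in T[3,4] deriving "ca": ["B", "S"]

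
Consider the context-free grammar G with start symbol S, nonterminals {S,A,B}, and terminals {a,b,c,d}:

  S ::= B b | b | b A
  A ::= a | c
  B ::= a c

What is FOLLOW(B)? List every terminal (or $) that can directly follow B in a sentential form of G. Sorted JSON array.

FIRST sets, iterate to fixpoint:
[1]
  A via A→a: +{a}
  A via A→c: +{c}
  B via B→a c: +{a}
  S via S→B b: +{a}
  S via S→b: +{b}
  FIRST(S)={a,b}  FIRST(A)={a,c}  FIRST(B)={a}
[2] (stable)
  FIRST(S)={a,b}  FIRST(A)={a,c}  FIRST(B)={a}

Compute FOLLOW by fixpoint:
seed FOLLOW(S) with $
iter 1:
  S→B b: FOLLOW(B) ⊇ FIRST(b) = {b}; new: +{b}
  S→b A: FOLLOW(A) ⊇ FOLLOW(S) ⊇ {$}; new: +{$}
  FOLLOW(S)={$}  FOLLOW(A)={$}  FOLLOW(B)={b}
iter 2: (stable)
  FOLLOW(S)={$}  FOLLOW(A)={$}  FOLLOW(B)={b}

FOLLOW(B) = ["b"]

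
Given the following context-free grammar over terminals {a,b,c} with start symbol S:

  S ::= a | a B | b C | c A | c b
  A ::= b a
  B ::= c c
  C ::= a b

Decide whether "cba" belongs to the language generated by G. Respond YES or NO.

Convert to CNF:
  S -> T0 C | T1 B | T2 A | T2 T0 | a
  A -> T0 T1
  B -> T2 T2
  C -> T1 T0
  T0 -> b
  T1 -> a
  T2 -> c

CYK table (by increasing span):
  [0..0]={T2}  "c"  orig:{}
  [1..1]={T0}  "b"  orig:{}
  [2..2]={S,T1}  "a"  orig:{S}
  [0..1]={S}  "cb"
  [1..2]={A}  "ba"
  [0..2]={S}  "cba"

S ∈ T[0,2] ⇒ YES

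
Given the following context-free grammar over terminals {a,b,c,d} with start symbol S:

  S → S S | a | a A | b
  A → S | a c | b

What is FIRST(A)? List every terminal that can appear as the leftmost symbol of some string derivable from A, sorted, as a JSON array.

FIRST iteration:
[1]
  A via A→a c: +{a}
  A via A→b: +{b}
  S via S→a: +{a}
  S via S→b: +{b}
  FIRST[S]={a,b}  FIRST[A]={a,b}
[2] (stable)
  FIRST[S]={a,b}  FIRST[A]={a,b}

FIRST(A) = ["a", "b"]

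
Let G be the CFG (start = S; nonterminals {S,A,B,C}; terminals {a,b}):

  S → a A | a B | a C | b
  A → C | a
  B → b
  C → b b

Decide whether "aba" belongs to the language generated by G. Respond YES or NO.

CNF form of G:
  S -> T1 A | T1 B | T1 C | b
  A -> T0 T0 | a
  B -> b
  C -> T0 T0
  T0 -> b
  T1 -> a

CYK fill:
  T[0,0] 'a' = {A,T1}  orig:{A}
  T[1,1] 'b' = {B,S,T0}  orig:{B,S}
  T[2,2] 'a' = {A,T1}  orig:{A}
  T[0,1] 'ab' = {S}
  T[1,2] 'ba' = ∅
  T[0,2] 'aba' = ∅

S ∉ T[0,2] ⇒ NO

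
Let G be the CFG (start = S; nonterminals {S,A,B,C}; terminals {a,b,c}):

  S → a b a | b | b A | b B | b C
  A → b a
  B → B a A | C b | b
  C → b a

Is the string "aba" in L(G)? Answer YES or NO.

Convert to CNF:
  S -> T0 A | T0 B | T0 C | T1 X3 | b
  A -> T0 T1
  B -> B X2 | C T0 | b
  C -> T0 T1
  T0 -> b
  T1 -> a
  X2 -> T1 A
  X3 -> T0 T1

Fill CYK table bottom-up:
  cell(0,0) a: {T1}  orig:{}
  cell(1,1) b: {B,S,T0}  orig:{B,S}
  cell(2,2) a: {T1}  orig:{}
  cell(0,1) ab: ∅
  cell(1,2) ba: {A,C,X3}  orig:{A,C}
  cell(0,2) aba: {S,X2}  orig:{S}

S ∈ T[0,2] ⇒ YES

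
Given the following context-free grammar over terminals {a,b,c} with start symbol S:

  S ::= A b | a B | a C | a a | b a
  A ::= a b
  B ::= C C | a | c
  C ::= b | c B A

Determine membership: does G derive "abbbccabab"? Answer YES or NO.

CNF form of G:
  S -> A T1 | T0 B | T0 C | T0 T0 | T1 T0
  A -> T0 T1
  B -> C C | a | c
  C -> T2 X3 | b
  T0 -> a
  T1 -> b
  T2 -> c
  X3 -> B A

Fill CYK table bottom-up:
  [0..0]={B,T0}  "a"  orig:{B}
  [1..1]={C,T1}  "b"  orig:{C}
  [2..2]={C,T1}  "b"  orig:{C}
  [3..3]={C,T1}  "b"  orig:{C}
  [4..4]={B,T2}  "c"  orig:{B}
  [5..5]={B,T2}  "c"  orig:{B}
  [6..6]={B,T0}  "a"  orig:{B}
  [7..7]={C,T1}  "b"  orig:{C}
  [8..8]={B,T0}  "a"  orig:{B}
  [9..9]={C,T1}  "b"  orig:{C}
  [0..1]={A,S}  "ab"
  [1..2]={B}  "bb"
  [2..3]={B}  "bb"
  [3..4]=∅  "bc"
  [4..5]=∅  "cc"
  [5..6]=∅  "ca"
  [6..7]={A,S}  "ab"
  [7..8]={S}  "ba"
  [8..9]={A,S}  "ab"
  [0..2]={S}  "abb"
  [1..3]=∅  "bbb"
  [2..4]=∅  "bbc"
  [3..5]=∅  "bcc"
  [4..6]=∅  "cca"
  [5..7]={X3}  "cab"  orig:{}
  [6..8]=∅  "aba"
  [7..9]=∅  "bab"
  [0..3]=∅  "abbb"
  [1..4]=∅  "bbbc"
  [2..5]=∅  "bbcc"
  [3..6]=∅  "bcca"
  [4..7]={C}  "ccab"
  [5..8]=∅  "caba"
  [6..9]=∅  "abab"
  [0..4]=∅  "abbbc"
  [1..5]=∅  "bbbcc"
  [2..6]=∅  "bbcca"
  [3..7]={B}  "bccab"
  [4..8]=∅  "ccaba"
  [5..9]=∅  "cabab"
  [0..5]=∅  "abbbcc"
  [1..6]=∅  "bbbcca"
  [2..7]=∅  "bbccab"
  [3..8]=∅  "bccaba"
  [4..9]=∅  "ccabab"
  [0..6]=∅  "abbbcca"
  [1..7]=∅  "bbbccab"
  [2..8]=∅  "bbccaba"
  [3..9]={X3}  "bccabab"  orig:{}
  [0..7]=∅  "abbbccab"
  [1..8]=∅  "bbbccaba"
  [2..9]=∅  "bbccabab"
  [0..8]=∅  "abbbccaba"
  [1..9]=∅  "bbbccabab"
  [0..9]=∅  "abbbccabab"

S ∉ T[0,9] ⇒ NO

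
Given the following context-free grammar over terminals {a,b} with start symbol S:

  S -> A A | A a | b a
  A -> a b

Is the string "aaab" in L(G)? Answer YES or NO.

Convert to CNF:
  S -> A A | A T0 | T1 T0
  A -> T0 T1
  T0 -> a
  T1 -> b

Fill CYK table bottom-up:
  T[0,0] 'a' = {T0}  orig:{}
  T[1,1] 'a' = {T0}  orig:{}
  T[2,2] 'a' = {T0}  orig:{}
  T[3,3] 'b' = {T1}  orig:{}
  T[0,1] 'aa' = ∅
  T[1,2] 'aa' = ∅
  T[2,3] 'ab' = {A}
  T[0,2] 'aaa' = ∅
  T[1,3] 'aab' = ∅
  T[0,3] 'aaab' = ∅

S ∉ T[0,3] ⇒ NO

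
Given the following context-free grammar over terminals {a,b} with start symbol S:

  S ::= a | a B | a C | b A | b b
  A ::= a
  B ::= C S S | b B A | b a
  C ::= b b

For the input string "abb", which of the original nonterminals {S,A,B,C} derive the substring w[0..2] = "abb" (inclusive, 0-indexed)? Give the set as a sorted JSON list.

Convert to CNF:
  S -> T0 A | T0 T0 | T1 B | T1 C | a
  A -> a
  B -> C X2 | T0 T1 | T0 X3
  C -> T0 T0
  T0 -> b
  T1 -> a
  X2 -> S S
  X3 -> B A

CYK fill, restricted to cells inside w[0..2]:
  cell(0,0) a: {A,S,T1}  orig:{A,S}
  cell(1,1) b: {T0}  orig:{}
  cell(2,2) b: {T0}  orig:{}
  cell(0,1) ab: ∅
  cell(1,2) bb: {C,S}
  cell(0,2) abb: {S,X2}  orig:{S}

Original NTs in T[0,2] deriving "abb": ["S"]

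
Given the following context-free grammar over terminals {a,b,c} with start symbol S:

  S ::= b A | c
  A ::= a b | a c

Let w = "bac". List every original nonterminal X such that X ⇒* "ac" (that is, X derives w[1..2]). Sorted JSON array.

CNF form of G:
  S -> T1 A | c
  A -> T0 T1 | T0 T2
  T0 -> a
  T1 -> b
  T2 -> c

CYK fill — only the sub-triangle for w[1..2]:
  cell(1,1) a: {T0}  orig:{}
  cell(2,2) c: {S,T2}  orig:{S}
  cell(1,2) ac: {A}

Original NTs in T[1,2] deriving "ac": ["A"]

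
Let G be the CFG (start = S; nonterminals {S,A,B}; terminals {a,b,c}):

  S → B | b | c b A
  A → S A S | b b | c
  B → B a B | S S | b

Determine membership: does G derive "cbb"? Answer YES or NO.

CNF form of G:
  S -> B X5 | S S | T2 X6 | b
  A -> S X3 | T0 T0 | c
  B -> B X4 | S S | b
  T0 -> b
  T1 -> a
  T2 -> c
  X3 -> A S
  X4 -> T1 B
  X5 -> T1 B
  X6 -> T0 A

Fill CYK table bottom-up:
  [0..0]={A,T2}  "c"  orig:{A}
  [1..1]={B,S,T0}  "b"  orig:{B,S}
  [2..2]={B,S,T0}  "b"  orig:{B,S}
  [0..1]={X3}  "cb"  orig:{}
  [1..2]={A,B,S}  "bb"
  [0..2]={X3}  "cbb"  orig:{}

S ∉ T[0,2] ⇒ NO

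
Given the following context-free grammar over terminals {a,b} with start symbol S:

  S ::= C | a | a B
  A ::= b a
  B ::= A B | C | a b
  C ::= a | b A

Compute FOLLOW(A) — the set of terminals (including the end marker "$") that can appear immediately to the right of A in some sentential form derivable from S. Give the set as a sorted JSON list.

FIRST sets, iterate to fixpoint:
iter 1:
  A via A→b a: +{b}
  B via B→A B: +{b}
  B via B→a b: +{a}
  C via C→a: +{a}
  C via C→b A: +{b}
  S via S→C: +{a,b}
  FIRST(S)={a,b}  FIRST(A)={b}  FIRST(B)={a,b}  FIRST(C)={a,b}
iter 2: — fixpoint
  FIRST(S)={a,b}  FIRST(A)={b}  FIRST(B)={a,b}  FIRST(C)={a,b}

FOLLOW sets:
seed FOLLOW(S) with $
round 1:
  B→A B: FOLLOW(A) ⊇ FIRST(B) = {a,b}; new: +{a,b}
  S→C: FOLLOW(C) ⊇ FOLLOW(S) ⊇ {$}; new: +{$}
  S→a B: FOLLOW(B) ⊇ FOLLOW(S) ⊇ {$}; new: +{$}
  FOLLOW(S)={$}  FOLLOW(A)={a,b}  FOLLOW(B)={$}  FOLLOW(C)={$}
round 2:
  C→b A: FOLLOW(A) ⊇ FOLLOW(C) ⊇ {$}; new: +{$}
  FOLLOW(S)={$}  FOLLOW(A)={$,a,b}  FOLLOW(B)={$}  FOLLOW(C)={$}
round 3: (stable)
  FOLLOW(S)={$}  FOLLOW(A)={$,a,b}  FOLLOW(B)={$}  FOLLOW(C)={$}

FOLLOW(A) = ["$", "a", "b"]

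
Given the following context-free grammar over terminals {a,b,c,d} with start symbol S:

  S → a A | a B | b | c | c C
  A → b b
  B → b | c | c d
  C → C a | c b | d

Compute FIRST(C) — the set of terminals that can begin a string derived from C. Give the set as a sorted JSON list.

FIRST iteration:
iter 1:
  A via A→b b: +{b}
  B via B→b: +{b}
  B via B→c: +{c}
  C via C→c b: +{c}
  C via C→d: +{d}
  S via S→a A: +{a}
  S via S→b: +{b}
  S via S→c: +{c}
  FIRST(S)={a,b,c}  FIRST(A)={b}  FIRST(B)={b,c}  FIRST(C)={c,d}
iter 2: done
  FIRST(S)={a,b,c}  FIRST(A)={b}  FIRST(B)={b,c}  FIRST(C)={c,d}

FIRST(C) = ["c", "d"]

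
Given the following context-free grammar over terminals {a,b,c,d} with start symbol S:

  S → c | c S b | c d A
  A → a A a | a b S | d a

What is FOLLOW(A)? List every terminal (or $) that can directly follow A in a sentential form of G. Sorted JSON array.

FIRST sets, iterate to fixpoint:
iter 1:
  A via A→a A a: +{a}
  A via A→d a: +{d}
  S via S→c: +{c}
  FIRST[S]={c}  FIRST[A]={a,d}
iter 2: (stable)
  FIRST[S]={c}  FIRST[A]={a,d}

FOLLOW iteration:
initialize: $ ∈ FOLLOW(S)
round 1:
  A→a A a: FOLLOW(A) ⊇ FIRST(a) = {a}; new: +{a}
  A→a b S: FOLLOW(S) ⊇ FOLLOW(A) ⊇ {a}; new: +{a}
  S→c S b: FOLLOW(S) ⊇ FIRST(b) = {b}; new: +{b}
  S→c d A: FOLLOW(A) ⊇ FOLLOW(S) ⊇ {$,a,b}; new: +{$,b}
  FOLLOW(S)={$,a,b}  FOLLOW(A)={$,a,b}
round 2: (no change)
  FOLLOW(S)={$,a,b}  FOLLOW(A)={$,a,b}

FOLLOW(A) = ["$", "a", "b"]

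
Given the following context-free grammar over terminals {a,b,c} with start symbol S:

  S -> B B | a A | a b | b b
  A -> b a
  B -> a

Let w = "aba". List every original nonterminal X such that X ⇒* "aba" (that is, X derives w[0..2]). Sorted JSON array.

Convert to CNF:
  S -> B B | T0 T0 | T1 A | T1 T0
  A -> T0 T1
  B -> a
  T0 -> b
  T1 -> a

CYK fill, restricted to cells inside w[0..2]:
  T[0,0] 'a' = {B,T1}  orig:{B}
  T[1,1] 'b' = {T0}  orig:{}
  T[2,2] 'a' = {B,T1}  orig:{B}
  T[0,1] 'ab' = {S}
  T[1,2] 'ba' = {A}
  T[0,2] 'aba' = {S}

Original NTs in T[0,2] deriving "aba": ["S"]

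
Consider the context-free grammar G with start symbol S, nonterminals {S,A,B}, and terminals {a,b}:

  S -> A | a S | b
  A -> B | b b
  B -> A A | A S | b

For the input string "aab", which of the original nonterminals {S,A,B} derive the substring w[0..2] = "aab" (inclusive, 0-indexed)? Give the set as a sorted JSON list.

CNF form of G:
  S -> A A | A S | T0 T0 | T1 S | b
  A -> A A | A S | T0 T0 | b
  B -> A A | A S | b
  T0 -> b
  T1 -> a

CYK fill — only the sub-triangle for w[0..2]:
  T[0,0] 'a' = {T1}  orig:{}
  T[1,1] 'a' = {T1}  orig:{}
  T[2,2] 'b' = {A,B,S,T0}  orig:{A,B,S}
  T[0,1] 'aa' = ∅
  T[1,2] 'ab' = {S}
  T[0,2] 'aab' = {S}

Original NTs in T[0,2] deriving "aab": ["S"]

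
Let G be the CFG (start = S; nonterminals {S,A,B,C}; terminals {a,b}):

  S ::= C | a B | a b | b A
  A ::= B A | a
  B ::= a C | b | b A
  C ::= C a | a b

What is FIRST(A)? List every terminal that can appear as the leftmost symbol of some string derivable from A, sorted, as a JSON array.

Compute FIRST by fixpoint:
round 1:
  A via A→a: +{a}
  B via B→a C: +{a}
  B via B→b: +{b}
  C via C→a b: +{a}
  S via S→C: +{a}
  S via S→b A: +{b}
  S: {a,b}  A: {a}  B: {a,b}  C: {a}
round 2:
  A via A→B A: +{b}
  S: {a,b}  A: {a,b}  B: {a,b}  C: {a}
round 3: (stable)
  S: {a,b}  A: {a,b}  B: {a,b}  C: {a}

FIRST(A) = ["a", "b"]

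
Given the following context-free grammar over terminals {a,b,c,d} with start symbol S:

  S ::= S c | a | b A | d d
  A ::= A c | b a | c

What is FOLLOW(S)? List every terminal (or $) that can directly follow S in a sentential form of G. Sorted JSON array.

FIRST iteration:
iter 1:
  A via A→b a: +{b}
  A via A→c: +{c}
  S via S→a: +{a}
  S via S→b A: +{b}
  S via S→d d: +{d}
  FIRST[S]={a,b,d}  FIRST[A]={b,c}
iter 2: (stable)
  FIRST[S]={a,b,d}  FIRST[A]={b,c}

FOLLOW sets:
FOLLOW(S) := {$}
round 1:
  A→A c: FOLLOW(A) ⊇ FIRST(c) = {c}; new: +{c}
  S→S c: FOLLOW(S) ⊇ FIRST(c) = {c}; new: +{c}
  S→b A: FOLLOW(A) ⊇ FOLLOW(S) ⊇ {$,c}; new: +{$}
  FOLLOW[S]={$,c}  FOLLOW[A]={$,c}
round 2: — fixpoint
  FOLLOW[S]={$,c}  FOLLOW[A]={$,c}

FOLLOW(S) = ["$", "c"]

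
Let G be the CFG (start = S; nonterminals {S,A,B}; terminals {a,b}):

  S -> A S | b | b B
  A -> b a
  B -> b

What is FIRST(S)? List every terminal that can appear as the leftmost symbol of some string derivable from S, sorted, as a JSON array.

FIRST iteration:
[1]
  A via A→b a: +{b}
  B via B→b: +{b}
  S via S→A S: +{b}
  FIRST[S]={b}  FIRST[A]={b}  FIRST[B]={b}
[2] — fixpoint
  FIRST[S]={b}  FIRST[A]={b}  FIRST[B]={b}

FIRST(S) = ["b"]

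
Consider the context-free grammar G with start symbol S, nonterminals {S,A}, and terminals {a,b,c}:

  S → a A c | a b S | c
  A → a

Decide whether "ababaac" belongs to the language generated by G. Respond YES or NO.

Convert to CNF:
  S -> T0 X3 | T0 X4 | c
  A -> a
  T0 -> a
  T1 -> c
  T2 -> b
  X3 -> A T1
  X4 -> T2 S

Fill CYK table bottom-up:
  [0..0]={A,T0}  "a"  orig:{A}
  [1..1]={T2}  "b"  orig:{}
  [2..2]={A,T0}  "a"  orig:{A}
  [3..3]={T2}  "b"  orig:{}
  [4..4]={A,T0}  "a"  orig:{A}
  [5..5]={A,T0}  "a"  orig:{A}
  [6..6]={S,T1}  "c"  orig:{S}
  [0..1]=∅  "ab"
  [1..2]=∅  "ba"
  [2..3]=∅  "ab"
  [3..4]=∅  "ba"
  [4..5]=∅  "aa"
  [5..6]={X3}  "ac"  orig:{}
  [0..2]=∅  "aba"
  [1..3]=∅  "bab"
  [2..4]=∅  "aba"
  [3..5]=∅  "baa"
  [4..6]={S}  "aac"
  [0..3]=∅  "abab"
  [1..4]=∅  "baba"
  [2..5]=∅  "abaa"
  [3..6]={X4}  "baac"  orig:{}
  [0..4]=∅  "ababa"
  [1..5]=∅  "babaa"
  [2..6]={S}  "abaac"
  [0..5]=∅  "ababaa"
  [1..6]={X4}  "babaac"  orig:{}
  [0..6]={S}  "ababaac"

S ∈ T[0,6] ⇒ YES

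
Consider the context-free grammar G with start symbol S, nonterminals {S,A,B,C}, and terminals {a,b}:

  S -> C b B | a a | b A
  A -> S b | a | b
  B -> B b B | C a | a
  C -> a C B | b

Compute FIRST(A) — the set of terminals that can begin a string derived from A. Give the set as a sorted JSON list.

FIRST iteration:
iter 1:
  A via A→a: +{a}
  A via A→b: +{b}
  B via B→a: +{a}
  C via C→a C B: +{a}
  C via C→b: +{b}
  S via S→C b B: +{a,b}
  FIRST(S)={a,b}  FIRST(A)={a,b}  FIRST(B)={a}  FIRST(C)={a,b}
iter 2:
  B via B→C a: +{b}
  FIRST(S)={a,b}  FIRST(A)={a,b}  FIRST(B)={a,b}  FIRST(C)={a,b}
iter 3: (stable)
  FIRST(S)={a,b}  FIRST(A)={a,b}  FIRST(B)={a,b}  FIRST(C)={a,b}

FIRST(A) = ["a", "b"]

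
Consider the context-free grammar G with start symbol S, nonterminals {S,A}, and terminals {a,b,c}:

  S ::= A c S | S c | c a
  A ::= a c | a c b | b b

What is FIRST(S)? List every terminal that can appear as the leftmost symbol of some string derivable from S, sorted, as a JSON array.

FIRST iteration:
[1]
  A via A→a c: +{a}
  A via A→b b: +{b}
  S via S→A c S: +{a,b}
  S via S→c a: +{c}
  S: {a,b,c}  A: {a,b}
[2] — fixpoint
  S: {a,b,c}  A: {a,b}

FIRST(S) = ["a", "b", "c"]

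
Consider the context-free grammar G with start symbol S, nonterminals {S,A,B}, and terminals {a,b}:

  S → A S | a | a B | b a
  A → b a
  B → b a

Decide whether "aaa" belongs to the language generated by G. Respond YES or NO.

CNF form of G:
  S -> A S | T0 T1 | T1 B | a
  A -> T0 T1
  B -> T0 T1
  T0 -> b
  T1 -> a

CYK fill:
  T[0,0] 'a' = {S,T1}  orig:{S}
  T[1,1] 'a' = {S,T1}  orig:{S}
  T[2,2] 'a' = {S,T1}  orig:{S}
  T[0,1] 'aa' = ∅
  T[1,2] 'aa' = ∅
  T[0,2] 'aaa' = ∅

S ∉ T[0,2] ⇒ NO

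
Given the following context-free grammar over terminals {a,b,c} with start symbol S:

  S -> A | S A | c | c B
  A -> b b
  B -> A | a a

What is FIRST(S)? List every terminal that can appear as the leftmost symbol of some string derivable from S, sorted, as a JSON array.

FIRST sets, iterate to fixpoint:
[1]
  A via A→b b: +{b}
  B via B→A: +{b}
  B via B→a a: +{a}
  S via S→A: +{b}
  S via S→c: +{c}
  S: {b,c}  A: {b}  B: {a,b}
[2] (stable)
  S: {b,c}  A: {b}  B: {a,b}

FIRST(S) = ["b", "c"]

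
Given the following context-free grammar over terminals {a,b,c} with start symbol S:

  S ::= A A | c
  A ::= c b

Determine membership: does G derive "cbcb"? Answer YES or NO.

CNF form of G:
  S -> A A | c
  A -> T0 T1
  T0 -> c
  T1 -> b

Fill CYK table bottom-up:
  cell(0,0) c: {S,T0}  orig:{S}
  cell(1,1) b: {T1}  orig:{}
  cell(2,2) c: {S,T0}  orig:{S}
  cell(3,3) b: {T1}  orig:{}
  cell(0,1) cb: {A}
  cell(1,2) bc: ∅
  cell(2,3) cb: {A}
  cell(0,2) cbc: ∅
  cell(1,3) bcb: ∅
  cell(0,3) cbcb: {S}

S ∈ T[0,3] ⇒ YES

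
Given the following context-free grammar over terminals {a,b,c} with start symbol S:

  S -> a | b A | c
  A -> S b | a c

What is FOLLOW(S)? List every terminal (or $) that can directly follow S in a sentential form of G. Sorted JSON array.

Compute FIRST by fixpoint:
iter 1:
  A via A→a c: +{a}
  S via S→a: +{a}
  S via S→b A: +{b}
  S via S→c: +{c}
  FIRST(S)={a,b,c}  FIRST(A)={a}
iter 2:
  A via A→S b: +{b,c}
  FIRST(S)={a,b,c}  FIRST(A)={a,b,c}
iter 3: — fixpoint
  FIRST(S)={a,b,c}  FIRST(A)={a,b,c}

FOLLOW iteration:
FOLLOW(S) := {$}
[1]
  A→S b: FOLLOW(S) ⊇ FIRST(b) = {b}; new: +{b}
  S→b A: FOLLOW(A) ⊇ FOLLOW(S) ⊇ {$,b}; new: +{$,b}
  S: {$,b}  A: {$,b}
[2] done
  S: {$,b}  A: {$,b}

FOLLOW(S) = ["$", "b"]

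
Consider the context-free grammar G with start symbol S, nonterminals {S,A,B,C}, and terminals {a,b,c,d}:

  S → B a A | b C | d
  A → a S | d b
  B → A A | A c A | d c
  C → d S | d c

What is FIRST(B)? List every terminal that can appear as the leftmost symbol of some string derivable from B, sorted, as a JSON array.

FIRST sets, iterate to fixpoint:
round 1:
  A via A→a S: +{a}
  A via A→d b: +{d}
  B via B→A A: +{a,d}
  C via C→d S: +{d}
  S via S→B a A: +{a,d}
  S via S→b C: +{b}
  FIRST(S)={a,b,d}  FIRST(A)={a,d}  FIRST(B)={a,d}  FIRST(C)={d}
round 2: (stable)
  FIRST(S)={a,b,d}  FIRST(A)={a,d}  FIRST(B)={a,d}  FIRST(C)={d}

FIRST(B) = ["a", "d"]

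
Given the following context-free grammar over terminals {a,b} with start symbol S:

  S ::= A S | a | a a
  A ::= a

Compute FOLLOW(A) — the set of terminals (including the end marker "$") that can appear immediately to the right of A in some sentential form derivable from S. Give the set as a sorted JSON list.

FIRST iteration:
round 1:
  A via A→a: +{a}
  S via S→A S: +{a}
  FIRST(S)={a}  FIRST(A)={a}
round 2: — fixpoint
  FIRST(S)={a}  FIRST(A)={a}

FOLLOW sets:
initialize: $ ∈ FOLLOW(S)
iter 1:
  S→A S: FOLLOW(A) ⊇ FIRST(S) = {a}; new: +{a}
  FOLLOW[S]={$}  FOLLOW[A]={a}
iter 2: done
  FOLLOW[S]={$}  FOLLOW[A]={a}

FOLLOW(A) = ["a"]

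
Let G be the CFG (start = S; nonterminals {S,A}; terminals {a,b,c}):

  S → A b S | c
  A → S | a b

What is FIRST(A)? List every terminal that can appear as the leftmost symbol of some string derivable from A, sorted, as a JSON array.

FIRST iteration:
[1]
  A via A→a b: +{a}
  S via S→A b S: +{a}
  S via S→c: +{c}
  FIRST(S)={a,c}  FIRST(A)={a}
[2]
  A via A→S: +{c}
  FIRST(S)={a,c}  FIRST(A)={a,c}
[3] (stable)
  FIRST(S)={a,c}  FIRST(A)={a,c}

FIRST(A) = ["a", "c"]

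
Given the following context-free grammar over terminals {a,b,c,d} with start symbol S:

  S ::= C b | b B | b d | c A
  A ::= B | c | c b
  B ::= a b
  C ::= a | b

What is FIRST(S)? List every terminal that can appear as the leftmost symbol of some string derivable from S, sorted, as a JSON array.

FIRST iteration:
pass 1:
  A via A→c: +{c}
  B via B→a b: +{a}
  C via C→a: +{a}
  C via C→b: +{b}
  S via S→C b: +{a,b}
  S via S→c A: +{c}
  FIRST(S)={a,b,c}  FIRST(A)={c}  FIRST(B)={a}  FIRST(C)={a,b}
pass 2:
  A via A→B: +{a}
  FIRST(S)={a,b,c}  FIRST(A)={a,c}  FIRST(B)={a}  FIRST(C)={a,b}
pass 3: (stable)
  FIRST(S)={a,b,c}  FIRST(A)={a,c}  FIRST(B)={a}  FIRST(C)={a,b}

FIRST(S) = ["a", "b", "c"]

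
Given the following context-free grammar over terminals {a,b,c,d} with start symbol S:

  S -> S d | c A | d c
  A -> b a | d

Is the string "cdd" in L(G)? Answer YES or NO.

CNF form of G:
  S -> S T2 | T2 T3 | T3 A
  A -> T0 T1 | d
  T0 -> b
  T1 -> a
  T2 -> d
  T3 -> c

CYK fill:
  cell(0,0) c: {T3}  orig:{}
  cell(1,1) d: {A,T2}  orig:{A}
  cell(2,2) d: {A,T2}  orig:{A}
  cell(0,1) cd: {S}
  cell(1,2) dd: ∅
  cell(0,2) cdd: {S}

S ∈ T[0,2] ⇒ YES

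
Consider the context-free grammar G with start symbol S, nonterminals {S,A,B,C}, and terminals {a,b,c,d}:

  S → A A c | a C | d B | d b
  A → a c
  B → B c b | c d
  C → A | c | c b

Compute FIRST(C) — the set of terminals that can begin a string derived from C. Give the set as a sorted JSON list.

Compute FIRST by fixpoint:
iter 1:
  A via A→a c: +{a}
  B via B→c d: +{c}
  C via C→A: +{a}
  C via C→c: +{c}
  S via S→A A c: +{a}
  S via S→d B: +{d}
  FIRST[S]={a,d}  FIRST[A]={a}  FIRST[B]={c}  FIRST[C]={a,c}
iter 2: done
  FIRST[S]={a,d}  FIRST[A]={a}  FIRST[B]={c}  FIRST[C]={a,c}

FIRST(C) = ["a", "c"]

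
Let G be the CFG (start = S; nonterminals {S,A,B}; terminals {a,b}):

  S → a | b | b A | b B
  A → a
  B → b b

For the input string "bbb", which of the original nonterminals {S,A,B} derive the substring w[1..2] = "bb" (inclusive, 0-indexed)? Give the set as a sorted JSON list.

CNF form of G:
  S -> T0 A | T0 B | a | b
  A -> a
  B -> T0 T0
  T0 -> b

CYK fill — only the sub-triangle for w[1..2]:
  T[1,1] 'b' = {S,T0}  orig:{S}
  T[2,2] 'b' = {S,T0}  orig:{S}
  T[1,2] 'bb' = {B}

Original NTs in T[1,2] deriving "bb": ["B"]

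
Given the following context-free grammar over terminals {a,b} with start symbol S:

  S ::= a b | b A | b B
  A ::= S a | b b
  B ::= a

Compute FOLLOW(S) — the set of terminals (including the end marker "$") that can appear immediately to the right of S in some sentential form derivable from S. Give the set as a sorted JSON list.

Compute FIRST by fixpoint:
pass 1:
  A via A→b b: +{b}
  B via B→a: +{a}
  S via S→a b: +{a}
  S via S→b A: +{b}
  FIRST[S]={a,b}  FIRST[A]={b}  FIRST[B]={a}
pass 2:
  A via A→S a: +{a}
  FIRST[S]={a,b}  FIRST[A]={a,b}  FIRST[B]={a}
pass 3: (stable)
  FIRST[S]={a,b}  FIRST[A]={a,b}  FIRST[B]={a}

FOLLOW iteration:
seed FOLLOW(S) with $
pass 1:
  A→S a: FOLLOW(S) ⊇ FIRST(a) = {a}; new: +{a}
  S→b A: FOLLOW(A) ⊇ FOLLOW(S) ⊇ {$,a}; new: +{$,a}
  S→b B: FOLLOW(B) ⊇ FOLLOW(S) ⊇ {$,a}; new: +{$,a}
  FOLLOW(S)={$,a}  FOLLOW(A)={$,a}  FOLLOW(B)={$,a}
pass 2: (no change)
  FOLLOW(S)={$,a}  FOLLOW(A)={$,a}  FOLLOW(B)={$,a}

FOLLOW(S) = ["$", "a"]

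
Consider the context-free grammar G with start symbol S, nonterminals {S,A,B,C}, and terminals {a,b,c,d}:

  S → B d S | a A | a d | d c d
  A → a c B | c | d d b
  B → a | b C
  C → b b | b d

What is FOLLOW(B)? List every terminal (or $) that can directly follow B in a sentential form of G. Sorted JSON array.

FIRST iteration:
[1]
  A via A→a c B: +{a}
  A via A→c: +{c}
  A via A→d d b: +{d}
  B via B→a: +{a}
  B via B→b C: +{b}
  C via C→b b: +{b}
  S via S→B d S: +{a,b}
  S via S→d c d: +{d}
  FIRST[S]={a,b,d}  FIRST[A]={a,c,d}  FIRST[B]={a,b}  FIRST[C]={b}
[2] — fixpoint
  FIRST[S]={a,b,d}  FIRST[A]={a,c,d}  FIRST[B]={a,b}  FIRST[C]={b}

FOLLOW sets:
initialize: $ ∈ FOLLOW(S)
pass 1:
  S→B d S: FOLLOW(B) ⊇ FIRST(d) = {d}; new: +{d}
  S→a A: FOLLOW(A) ⊇ FOLLOW(S) ⊇ {$}; new: +{$}
  FOLLOW(S)={$}  FOLLOW(A)={$}  FOLLOW(B)={d}  FOLLOW(C)={}
pass 2:
  A→a c B: FOLLOW(B) ⊇ FOLLOW(A) ⊇ {$}; new: +{$}
  B→b C: FOLLOW(C) ⊇ FOLLOW(B) ⊇ {$,d}; new: +{$,d}
  FOLLOW(S)={$}  FOLLOW(A)={$}  FOLLOW(B)={$,d}  FOLLOW(C)={$,d}
pass 3: done
  FOLLOW(S)={$}  FOLLOW(A)={$}  FOLLOW(B)={$,d}  FOLLOW(C)={$,d}

FOLLOW(B) = ["$", "d"]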